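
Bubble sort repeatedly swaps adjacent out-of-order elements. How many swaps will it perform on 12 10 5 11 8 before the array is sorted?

7

The minimum number of adjacent swaps to sort an array equals its inversion count, since every such swap removes exactly one inversion.
Count inversions — for each element, later elements that are smaller:
12: 10, 5, 11, 8 → 4
10: 5, 8 → 2
5: none → 0
11: 8 → 1
8: none → 0
Total inversions: 4 + 2 + 0 + 1 + 0 = 7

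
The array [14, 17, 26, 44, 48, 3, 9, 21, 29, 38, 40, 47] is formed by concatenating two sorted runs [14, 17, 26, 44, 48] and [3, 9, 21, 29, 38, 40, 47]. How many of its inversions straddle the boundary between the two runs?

20

Count, for every r in R, how many entries of L exceed r:
r = 3: 14, 17, 26, 44, 48 → 5
r = 9: 14, 17, 26, 44, 48 → 5
r = 21: 26, 44, 48 → 3
r = 29: 44, 48 → 2
r = 38: 44, 48 → 2
r = 40: 44, 48 → 2
r = 47: 48 → 1
Cross-inversions: 5 + 5 + 3 + 2 + 2 + 2 + 1 = 20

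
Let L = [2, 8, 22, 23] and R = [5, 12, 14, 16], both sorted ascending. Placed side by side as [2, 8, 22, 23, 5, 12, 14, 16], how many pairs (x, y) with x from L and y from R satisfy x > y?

9 split inversions

Take each right-half value and tally the left-half values above it:
r = 5: 8, 22, 23 → 3
r = 12: 22, 23 → 2
r = 14: 22, 23 → 2
r = 16: 22, 23 → 2
Cross-inversions: 3 + 2 + 2 + 2 = 9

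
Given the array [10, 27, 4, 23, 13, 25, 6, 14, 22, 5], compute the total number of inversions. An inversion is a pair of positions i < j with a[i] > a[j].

25

For each element, count later entries that are smaller:
10: 3
27: 8
4: 0
23: 5
13: 2
25: 4
6: 1
14: 1
22: 1
5: 0
Sum: 3 + 8 + 0 + 5 + 2 + 4 + 1 + 1 + 1 + 0 = 25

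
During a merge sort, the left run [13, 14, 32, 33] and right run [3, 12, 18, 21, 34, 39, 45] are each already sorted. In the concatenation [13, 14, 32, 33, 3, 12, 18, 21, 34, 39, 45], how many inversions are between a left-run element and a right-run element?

For each element r of the right run, count left-run elements greater than r:
r = 3: 13, 14, 32, 33 → 4
r = 12: 13, 14, 32, 33 → 4
r = 18: 32, 33 → 2
r = 21: 32, 33 → 2
r = 34: none → 0
r = 39: none → 0
r = 45: none → 0
Cross-inversions: 4 + 4 + 2 + 2 + 0 + 0 + 0 = 12

Split inversions: 12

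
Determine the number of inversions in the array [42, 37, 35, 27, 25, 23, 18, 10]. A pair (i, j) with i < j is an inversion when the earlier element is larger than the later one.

For each element, count later entries that are smaller:
42: 7
37: 6
35: 5
27: 4
25: 3
23: 2
18: 1
10: 0
Sum: 7 + 6 + 5 + 4 + 3 + 2 + 1 + 0 = 28

There are 28 inversions.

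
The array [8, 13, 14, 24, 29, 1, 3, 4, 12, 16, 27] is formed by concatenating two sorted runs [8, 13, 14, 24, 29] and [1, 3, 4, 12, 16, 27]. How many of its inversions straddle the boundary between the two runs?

22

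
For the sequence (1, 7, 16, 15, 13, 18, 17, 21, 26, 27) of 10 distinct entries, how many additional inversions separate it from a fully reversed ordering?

41 inversions short

Maximum inversions for 10 distinct elements is C(10, 2) = 10·9/2 = 45.
Current inversions — for each element, count later smaller elements:
1: 0
7: 0
16: 2
15: 1
13: 0
18: 1
17: 0
21: 0
26: 0
27: 0
Current total: 0 + 0 + 2 + 1 + 0 + 1 + 0 + 0 + 0 + 0 = 4
Shortfall: 45 − 4 = 41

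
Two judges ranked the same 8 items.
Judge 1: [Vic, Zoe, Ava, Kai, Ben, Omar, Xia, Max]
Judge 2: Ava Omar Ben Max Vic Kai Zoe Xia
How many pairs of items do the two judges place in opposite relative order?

14 discordant pairs

Assign each item its position (1..8) in the first ordering, then rewrite the second ordering as that position sequence:
positions: Vic→1, Zoe→2, Ava→3, Kai→4, Ben→5, Omar→6, Xia→7, Max→8
second ordering as positions: [3, 6, 5, 8, 1, 4, 2, 7]
Discordant pairs = inversions in this position sequence.
3: 1, 2 → 2
6: 5, 1, 4, 2 → 4
5: 1, 4, 2 → 3
8: 1, 4, 2, 7 → 4
1: 0
4: 2 → 1
2: 0
7: 0
Total: 2 + 4 + 3 + 4 + 0 + 1 + 0 + 0 = 14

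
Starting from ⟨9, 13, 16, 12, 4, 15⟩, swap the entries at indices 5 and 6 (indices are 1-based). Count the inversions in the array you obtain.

There are 8 inversions.

Positions 5 and 6 hold 4 and 15; after swapping, the array is [9, 13, 16, 12, 15, 4].
Count, for each position, how many later elements it exceeds:
9 → 4 → 1
13 → 12, 4 → 2
16 → 12, 15, 4 → 3
12 → 4 → 1
15 → 4 → 1
4 → none → 0
Sum: 1 + 2 + 3 + 1 + 1 + 0 = 8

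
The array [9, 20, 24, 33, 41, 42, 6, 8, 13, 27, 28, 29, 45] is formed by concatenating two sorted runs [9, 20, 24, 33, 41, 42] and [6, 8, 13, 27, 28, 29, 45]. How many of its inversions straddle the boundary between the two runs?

26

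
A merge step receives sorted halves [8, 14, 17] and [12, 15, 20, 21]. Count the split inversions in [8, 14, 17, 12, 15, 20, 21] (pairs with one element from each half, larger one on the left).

3

Count, for every r in R, how many entries of L exceed r:
r = 12: 14, 17 → 2
r = 15: 17 → 1
r = 20: none → 0
r = 21: none → 0
Cross-inversions: 2 + 1 + 0 + 0 = 3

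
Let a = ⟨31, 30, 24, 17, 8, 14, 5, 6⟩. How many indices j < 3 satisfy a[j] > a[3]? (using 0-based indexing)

3

The element at index 3 is 17.
Elements before it: 31, 30, 24
Those larger than 17: 31, 30, 24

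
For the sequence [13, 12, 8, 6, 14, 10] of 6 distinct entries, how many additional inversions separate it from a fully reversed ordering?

Maximum inversions for 6 distinct elements is C(6, 2) = 6·5/2 = 15.
Current inversions — for each element, count later smaller elements:
13: 4
12: 3
8: 1
6: 0
14: 1
10: 0
Current total: 4 + 3 + 1 + 0 + 1 + 0 = 9
Shortfall: 15 − 9 = 6

6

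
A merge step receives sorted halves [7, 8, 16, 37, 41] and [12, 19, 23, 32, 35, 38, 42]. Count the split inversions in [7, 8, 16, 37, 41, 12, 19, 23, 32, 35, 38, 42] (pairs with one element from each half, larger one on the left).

12 cross-inversions

For each element r of the right run, count left-run elements greater than r:
r = 12: 16, 37, 41 → 3
r = 19: 37, 41 → 2
r = 23: 37, 41 → 2
r = 32: 37, 41 → 2
r = 35: 37, 41 → 2
r = 38: 41 → 1
r = 42: none → 0
Cross-inversions: 3 + 2 + 2 + 2 + 2 + 1 + 0 = 12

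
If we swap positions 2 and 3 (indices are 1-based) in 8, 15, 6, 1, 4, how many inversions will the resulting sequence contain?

7 inversions

Positions 2 and 3 hold 15 and 6; after swapping, the array is [8, 6, 15, 1, 4].
Element-by-element contributions:
8: 3
6: 2
15: 2
1: 0
4: 0
Sum: 3 + 2 + 2 + 0 + 0 = 7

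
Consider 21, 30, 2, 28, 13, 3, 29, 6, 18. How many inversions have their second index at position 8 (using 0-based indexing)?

4

The element at index 8 is 18.
Elements before it: 21, 30, 2, 28, 13, 3, 29, 6
Those larger than 18: 21, 30, 28, 29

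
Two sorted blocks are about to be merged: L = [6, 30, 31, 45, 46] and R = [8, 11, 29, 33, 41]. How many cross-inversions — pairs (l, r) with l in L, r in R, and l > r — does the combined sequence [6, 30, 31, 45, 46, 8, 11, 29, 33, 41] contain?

16 split inversions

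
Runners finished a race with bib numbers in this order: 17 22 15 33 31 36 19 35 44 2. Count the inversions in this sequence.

17

Sweep left to right; for each value list the smaller values that follow it:
17 → 15, 2 → 2
22 → 15, 19, 2 → 3
15 → 2 → 1
33 → 31, 19, 2 → 3
31 → 19, 2 → 2
36 → 19, 35, 2 → 3
19 → 2 → 1
35 → 2 → 1
44 → 2 → 1
2 → none → 0
Sum: 2 + 3 + 1 + 3 + 2 + 3 + 1 + 1 + 1 + 0 = 17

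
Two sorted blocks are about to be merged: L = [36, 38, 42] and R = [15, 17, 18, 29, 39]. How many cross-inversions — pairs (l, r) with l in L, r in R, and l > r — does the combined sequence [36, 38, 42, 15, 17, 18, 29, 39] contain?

13 cross-inversions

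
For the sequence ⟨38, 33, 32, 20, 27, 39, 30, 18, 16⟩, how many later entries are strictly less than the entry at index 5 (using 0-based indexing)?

3

The element at index 5 is 39.
Elements after it: 30, 18, 16
Those smaller than 39: 30, 18, 16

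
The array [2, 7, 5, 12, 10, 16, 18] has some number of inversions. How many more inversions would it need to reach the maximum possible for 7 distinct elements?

Maximum inversions for 7 distinct elements is C(7, 2) = 7·6/2 = 21.
Current inversions — for each element, count later smaller elements:
2: 0
7: 1
5: 0
12: 1
10: 0
16: 0
18: 0
Current total: 0 + 1 + 0 + 1 + 0 + 0 + 0 = 2
Shortfall: 21 − 2 = 19

19 inversions short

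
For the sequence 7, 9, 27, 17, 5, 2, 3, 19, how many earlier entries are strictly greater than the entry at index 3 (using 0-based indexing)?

The element at index 3 is 17.
Elements before it: 7, 9, 27
Those larger than 17: 27

1 such element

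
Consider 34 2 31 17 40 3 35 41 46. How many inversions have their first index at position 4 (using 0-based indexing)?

The element at index 4 is 40.
Elements after it: 3, 35, 41, 46
Those smaller than 40: 3, 35

2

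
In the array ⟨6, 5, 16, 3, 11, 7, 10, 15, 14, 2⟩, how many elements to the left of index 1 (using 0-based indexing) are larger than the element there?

1 such element

The element at index 1 is 5.
Elements before it: 6
Those larger than 5: 6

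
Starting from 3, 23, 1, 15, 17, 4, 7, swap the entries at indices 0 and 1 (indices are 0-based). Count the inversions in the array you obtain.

11

Positions 0 and 1 hold 3 and 23; after swapping, the array is [23, 3, 1, 15, 17, 4, 7].
For each element, count later entries that are smaller:
23: 6
3: 1
1: 0
15: 2
17: 2
4: 0
7: 0
Sum: 6 + 1 + 0 + 2 + 2 + 0 + 0 = 11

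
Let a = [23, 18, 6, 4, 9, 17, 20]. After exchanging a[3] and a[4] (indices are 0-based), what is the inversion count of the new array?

12

Positions 3 and 4 hold 4 and 9; after swapping, the array is [23, 18, 6, 9, 4, 17, 20].
For each element, count later entries that are smaller:
23 → 18, 6, 9, 4, 17, 20 → 6
18 → 6, 9, 4, 17 → 4
6 → 4 → 1
9 → 4 → 1
4 → none → 0
17 → none → 0
20 → none → 0
Sum: 6 + 4 + 1 + 1 + 0 + 0 + 0 = 12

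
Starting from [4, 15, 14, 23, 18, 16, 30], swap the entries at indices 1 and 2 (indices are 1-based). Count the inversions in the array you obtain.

Inversions: 5

Positions 1 and 2 hold 4 and 15; after swapping, the array is [15, 4, 14, 23, 18, 16, 30].
For each element, count later entries that are smaller:
15 → 4, 14 → 2
4 → none → 0
14 → none → 0
23 → 18, 16 → 2
18 → 16 → 1
16 → none → 0
30 → none → 0
Sum: 2 + 0 + 0 + 2 + 1 + 0 + 0 = 5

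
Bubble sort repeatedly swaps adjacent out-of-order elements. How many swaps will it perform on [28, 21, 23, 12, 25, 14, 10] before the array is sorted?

The minimum number of adjacent swaps to sort an array equals its inversion count, since every such swap removes exactly one inversion.
Count inversions — for each element, later elements that are smaller:
28: 21, 23, 12, 25, 14, 10 → 6
21: 12, 14, 10 → 3
23: 12, 14, 10 → 3
12: 10 → 1
25: 14, 10 → 2
14: 10 → 1
10: none → 0
Total inversions: 6 + 3 + 3 + 1 + 2 + 1 + 0 = 16

16 swaps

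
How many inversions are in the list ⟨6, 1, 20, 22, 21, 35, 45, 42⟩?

3 inversions

Sweep left to right; for each value list the smaller values that follow it:
6 → 1 → 1
1 → none → 0
20 → none → 0
22 → 21 → 1
21 → none → 0
35 → none → 0
45 → 42 → 1
42 → none → 0
Sum: 1 + 0 + 0 + 1 + 0 + 0 + 1 + 0 = 3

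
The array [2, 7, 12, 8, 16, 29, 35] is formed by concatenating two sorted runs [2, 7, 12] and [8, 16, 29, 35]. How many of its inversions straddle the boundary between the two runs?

1

Take each right-half value and tally the left-half values above it:
r = 8: 12 → 1
r = 16: none → 0
r = 29: none → 0
r = 35: none → 0
Cross-inversions: 1 + 0 + 0 + 0 = 1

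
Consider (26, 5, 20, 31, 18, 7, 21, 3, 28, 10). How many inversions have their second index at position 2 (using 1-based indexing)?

The element at index 2 is 5.
Elements before it: 26
Those larger than 5: 26

1 such element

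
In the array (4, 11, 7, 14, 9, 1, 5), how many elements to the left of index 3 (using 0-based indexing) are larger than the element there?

0 such elements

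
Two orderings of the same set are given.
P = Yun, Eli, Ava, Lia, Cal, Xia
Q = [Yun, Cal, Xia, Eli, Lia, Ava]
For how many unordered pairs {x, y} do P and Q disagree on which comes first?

Assign each item its position (1..6) in the first ordering, then rewrite the second ordering as that position sequence:
positions: Yun→1, Eli→2, Ava→3, Lia→4, Cal→5, Xia→6
second ordering as positions: [1, 5, 6, 2, 4, 3]
Discordant pairs = inversions in this position sequence.
1: 0
5: 2, 4, 3 → 3
6: 2, 4, 3 → 3
2: 0
4: 3 → 1
3: 0
Total: 0 + 3 + 3 + 0 + 1 + 0 = 7

7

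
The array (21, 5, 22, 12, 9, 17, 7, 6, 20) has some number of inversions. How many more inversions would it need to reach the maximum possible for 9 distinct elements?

Maximum inversions for 9 distinct elements is C(9, 2) = 9·8/2 = 36.
Current inversions — for each element, count later smaller elements:
21: 7
5: 0
22: 6
12: 3
9: 2
17: 2
7: 1
6: 0
20: 0
Current total: 7 + 0 + 6 + 3 + 2 + 2 + 1 + 0 + 0 = 21
Shortfall: 36 − 21 = 15

15 inversions short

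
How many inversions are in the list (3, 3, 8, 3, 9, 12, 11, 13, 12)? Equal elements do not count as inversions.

3

Count, for each position, how many later elements it exceeds:
3: 0
3: 0
8: 1
3: 0
9: 0
12: 1
11: 0
13: 1
12: 0
Sum: 0 + 0 + 1 + 0 + 0 + 1 + 0 + 1 + 0 = 3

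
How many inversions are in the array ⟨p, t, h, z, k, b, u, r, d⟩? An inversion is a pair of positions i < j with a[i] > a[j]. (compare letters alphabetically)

Count, for each position, how many later elements it exceeds:
p: 4
t: 5
h: 2
z: 5
k: 2
b: 0
u: 2
r: 1
d: 0
Sum: 4 + 5 + 2 + 5 + 2 + 0 + 2 + 1 + 0 = 21

21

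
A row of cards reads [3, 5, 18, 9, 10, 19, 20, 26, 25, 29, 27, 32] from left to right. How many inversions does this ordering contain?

Element-by-element contributions:
3 → none → 0
5 → none → 0
18 → 9, 10 → 2
9 → none → 0
10 → none → 0
19 → none → 0
20 → none → 0
26 → 25 → 1
25 → none → 0
29 → 27 → 1
27 → none → 0
32 → none → 0
Sum: 0 + 0 + 2 + 0 + 0 + 0 + 0 + 1 + 0 + 1 + 0 + 0 = 4

4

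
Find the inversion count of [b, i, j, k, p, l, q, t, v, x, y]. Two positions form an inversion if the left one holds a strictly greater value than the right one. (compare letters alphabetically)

There is 1 out-of-order pair.

Sweep left to right; for each value list the smaller values that follow it:
b: 0
i: 0
j: 0
k: 0
p: 1
l: 0
q: 0
t: 0
v: 0
x: 0
y: 0
Sum: 0 + 0 + 0 + 0 + 1 + 0 + 0 + 0 + 0 + 0 + 0 = 1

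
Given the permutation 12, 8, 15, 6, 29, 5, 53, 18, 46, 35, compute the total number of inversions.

Element-by-element contributions:
12: 3
8: 2
15: 2
6: 1
29: 2
5: 0
53: 3
18: 0
46: 1
35: 0
Sum: 3 + 2 + 2 + 1 + 2 + 0 + 3 + 0 + 1 + 0 = 14

14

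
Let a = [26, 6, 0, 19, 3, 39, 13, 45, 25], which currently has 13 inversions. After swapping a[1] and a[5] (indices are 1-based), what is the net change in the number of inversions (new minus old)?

Positions 1 and 5 hold 26 and 3; after swapping, the array is [3, 6, 0, 19, 26, 39, 13, 45, 25].
Count, for each position, how many later elements it exceeds:
3 → 0 → 1
6 → 0 → 1
0 → none → 0
19 → 13 → 1
26 → 13, 25 → 2
39 → 13, 25 → 2
13 → none → 0
45 → 25 → 1
25 → none → 0
Sum: 1 + 1 + 0 + 1 + 2 + 2 + 0 + 1 + 0 = 8
Change: 8 − 13 = -5

-5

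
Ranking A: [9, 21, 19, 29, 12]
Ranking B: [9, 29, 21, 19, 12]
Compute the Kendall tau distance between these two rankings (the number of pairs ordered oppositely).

2

Assign each item its position (1..5) in the first ordering, then rewrite the second ordering as that position sequence:
positions: 9→1, 21→2, 19→3, 29→4, 12→5
second ordering as positions: [1, 4, 2, 3, 5]
Discordant pairs = inversions in this position sequence.
1: 0
4: 2, 3 → 2
2: 0
3: 0
5: 0
Total: 0 + 2 + 0 + 0 + 0 = 2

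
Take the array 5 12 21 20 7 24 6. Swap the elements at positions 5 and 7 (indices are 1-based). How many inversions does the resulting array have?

8 inversions

Positions 5 and 7 hold 7 and 6; after swapping, the array is [5, 12, 21, 20, 6, 24, 7].
For each element, count later entries that are smaller:
5: 0
12: 2
21: 3
20: 2
6: 0
24: 1
7: 0
Sum: 0 + 2 + 3 + 2 + 0 + 1 + 0 = 8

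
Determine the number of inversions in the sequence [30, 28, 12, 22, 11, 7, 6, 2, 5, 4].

Count, for each position, how many later elements it exceeds:
30 → 28, 12, 22, 11, 7, 6, 2, 5, 4 → 9
28 → 12, 22, 11, 7, 6, 2, 5, 4 → 8
12 → 11, 7, 6, 2, 5, 4 → 6
22 → 11, 7, 6, 2, 5, 4 → 6
11 → 7, 6, 2, 5, 4 → 5
7 → 6, 2, 5, 4 → 4
6 → 2, 5, 4 → 3
2 → none → 0
5 → 4 → 1
4 → none → 0
Sum: 9 + 8 + 6 + 6 + 5 + 4 + 3 + 0 + 1 + 0 = 42

42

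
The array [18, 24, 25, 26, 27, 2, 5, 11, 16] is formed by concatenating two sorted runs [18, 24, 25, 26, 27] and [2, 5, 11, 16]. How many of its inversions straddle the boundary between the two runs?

Count, for every r in R, how many entries of L exceed r:
r = 2: 18, 24, 25, 26, 27 → 5
r = 5: 18, 24, 25, 26, 27 → 5
r = 11: 18, 24, 25, 26, 27 → 5
r = 16: 18, 24, 25, 26, 27 → 5
Cross-inversions: 5 + 5 + 5 + 5 = 20

20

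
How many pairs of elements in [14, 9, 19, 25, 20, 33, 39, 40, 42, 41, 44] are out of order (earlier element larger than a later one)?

For each element, count later entries that are smaller:
14: 1
9: 0
19: 0
25: 1
20: 0
33: 0
39: 0
40: 0
42: 1
41: 0
44: 0
Sum: 1 + 0 + 0 + 1 + 0 + 0 + 0 + 0 + 1 + 0 + 0 = 3

3 inversions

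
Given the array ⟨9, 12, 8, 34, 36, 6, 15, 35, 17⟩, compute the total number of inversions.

Element-by-element contributions:
9: 2
12: 2
8: 1
34: 3
36: 4
6: 0
15: 0
35: 1
17: 0
Sum: 2 + 2 + 1 + 3 + 4 + 0 + 0 + 1 + 0 = 13

13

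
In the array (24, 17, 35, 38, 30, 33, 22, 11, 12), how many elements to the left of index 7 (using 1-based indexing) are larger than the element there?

5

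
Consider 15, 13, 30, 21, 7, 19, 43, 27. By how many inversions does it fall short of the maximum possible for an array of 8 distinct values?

18 inversions short

Maximum inversions for 8 distinct elements is C(8, 2) = 8·7/2 = 28.
Current inversions — for each element, count later smaller elements:
15: 2
13: 1
30: 4
21: 2
7: 0
19: 0
43: 1
27: 0
Current total: 2 + 1 + 4 + 2 + 0 + 0 + 1 + 0 = 10
Shortfall: 28 − 10 = 18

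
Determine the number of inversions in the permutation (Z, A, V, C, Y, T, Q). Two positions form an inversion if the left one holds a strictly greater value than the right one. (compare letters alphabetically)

For each element, count later entries that are smaller:
Z: 6
A: 0
V: 3
C: 0
Y: 2
T: 1
Q: 0
Sum: 6 + 0 + 3 + 0 + 2 + 1 + 0 = 12

12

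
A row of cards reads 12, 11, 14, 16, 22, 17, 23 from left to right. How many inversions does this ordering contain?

Inversion pairs (indices are 1-based):
(1,2): 12 > 11
(5,6): 22 > 17
That's 2 pairs.

2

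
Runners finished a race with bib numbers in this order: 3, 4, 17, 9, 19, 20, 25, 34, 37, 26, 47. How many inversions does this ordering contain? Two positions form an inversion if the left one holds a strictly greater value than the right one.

3

Sweep left to right; for each value list the smaller values that follow it:
3 → none → 0
4 → none → 0
17 → 9 → 1
9 → none → 0
19 → none → 0
20 → none → 0
25 → none → 0
34 → 26 → 1
37 → 26 → 1
26 → none → 0
47 → none → 0
Sum: 0 + 0 + 1 + 0 + 0 + 0 + 0 + 1 + 1 + 0 + 0 = 3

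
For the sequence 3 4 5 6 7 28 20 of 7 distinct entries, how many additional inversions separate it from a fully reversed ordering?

20

Maximum inversions for 7 distinct elements is C(7, 2) = 7·6/2 = 21.
Current inversions — for each element, count later smaller elements:
3: 0
4: 0
5: 0
6: 0
7: 0
28: 1
20: 0
Current total: 0 + 0 + 0 + 0 + 0 + 1 + 0 = 1
Shortfall: 21 − 1 = 20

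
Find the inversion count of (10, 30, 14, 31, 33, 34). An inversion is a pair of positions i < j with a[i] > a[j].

Out-of-order index pairs (1-indexed):
(2,3): 30 > 14
That's 1 pair.

Out-of-order pairs: 1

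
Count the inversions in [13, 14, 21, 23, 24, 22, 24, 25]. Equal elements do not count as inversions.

Out-of-order pairs: 2

Sweep left to right; for each value list the smaller values that follow it:
13: 0
14: 0
21: 0
23: 1
24: 1
22: 0
24: 0
25: 0
Sum: 0 + 0 + 0 + 1 + 1 + 0 + 0 + 0 = 2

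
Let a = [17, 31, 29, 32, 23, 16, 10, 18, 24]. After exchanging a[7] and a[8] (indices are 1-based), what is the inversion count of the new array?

Positions 7 and 8 hold 10 and 18; after swapping, the array is [17, 31, 29, 32, 23, 16, 18, 10, 24].
Count, for each position, how many later elements it exceeds:
17: 2
31: 6
29: 5
32: 5
23: 3
16: 1
18: 1
10: 0
24: 0
Sum: 2 + 6 + 5 + 5 + 3 + 1 + 1 + 0 + 0 = 23

23 inversions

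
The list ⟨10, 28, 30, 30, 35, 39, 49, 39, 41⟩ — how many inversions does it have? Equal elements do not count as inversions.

2

For each element, count later entries that are smaller:
10: 0
28: 0
30: 0
30: 0
35: 0
39: 0
49: 2
39: 0
41: 0
Sum: 0 + 0 + 0 + 0 + 0 + 0 + 2 + 0 + 0 = 2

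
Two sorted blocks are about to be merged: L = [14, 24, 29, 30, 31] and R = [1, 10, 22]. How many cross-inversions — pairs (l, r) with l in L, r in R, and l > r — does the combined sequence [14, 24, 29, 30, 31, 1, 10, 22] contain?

There are 14 split inversions.

Count, for every r in R, how many entries of L exceed r:
r = 1: 14, 24, 29, 30, 31 → 5
r = 10: 14, 24, 29, 30, 31 → 5
r = 22: 24, 29, 30, 31 → 4
Cross-inversions: 5 + 5 + 4 = 14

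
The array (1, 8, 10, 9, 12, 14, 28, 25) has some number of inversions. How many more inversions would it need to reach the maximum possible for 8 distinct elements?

26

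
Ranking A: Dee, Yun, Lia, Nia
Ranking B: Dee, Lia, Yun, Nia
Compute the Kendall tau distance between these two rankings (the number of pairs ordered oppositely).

1 discordant pair

Assign each item its position (1..4) in the first ordering, then rewrite the second ordering as that position sequence:
positions: Dee→1, Yun→2, Lia→3, Nia→4
second ordering as positions: [1, 3, 2, 4]
Discordant pairs = inversions in this position sequence.
1: 0
3: 2 → 1
2: 0
4: 0
Total: 0 + 1 + 0 + 0 = 1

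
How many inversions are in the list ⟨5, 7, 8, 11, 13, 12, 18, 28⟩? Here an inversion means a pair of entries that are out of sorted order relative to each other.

Inversions: 1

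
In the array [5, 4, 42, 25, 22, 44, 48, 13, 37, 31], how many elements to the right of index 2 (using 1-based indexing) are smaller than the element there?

0 such elements

The element at index 2 is 4.
Elements after it: 42, 25, 22, 44, 48, 13, 37, 31
None of them are smaller than 4.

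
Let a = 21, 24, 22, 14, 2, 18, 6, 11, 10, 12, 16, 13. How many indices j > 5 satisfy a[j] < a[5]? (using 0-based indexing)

6

The element at index 5 is 18.
Elements after it: 6, 11, 10, 12, 16, 13
Those smaller than 18: 6, 11, 10, 12, 16, 13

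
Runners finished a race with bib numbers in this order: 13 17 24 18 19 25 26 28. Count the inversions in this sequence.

Sweep left to right; for each value list the smaller values that follow it:
13: 0
17: 0
24: 2
18: 0
19: 0
25: 0
26: 0
28: 0
Sum: 0 + 0 + 2 + 0 + 0 + 0 + 0 + 0 = 2

2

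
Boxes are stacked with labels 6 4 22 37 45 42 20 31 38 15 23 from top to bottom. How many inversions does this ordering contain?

23

Element-by-element contributions:
6: 1
4: 0
22: 2
37: 4
45: 6
42: 5
20: 1
31: 2
38: 2
15: 0
23: 0
Sum: 1 + 0 + 2 + 4 + 6 + 5 + 1 + 2 + 2 + 0 + 0 = 23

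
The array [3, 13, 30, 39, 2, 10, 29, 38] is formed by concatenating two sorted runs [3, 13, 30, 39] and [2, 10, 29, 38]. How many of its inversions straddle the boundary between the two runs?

10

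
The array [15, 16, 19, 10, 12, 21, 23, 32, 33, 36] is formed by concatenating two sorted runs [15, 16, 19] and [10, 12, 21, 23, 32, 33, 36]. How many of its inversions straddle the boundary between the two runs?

Take each right-half value and tally the left-half values above it:
r = 10: 15, 16, 19 → 3
r = 12: 15, 16, 19 → 3
r = 21: none → 0
r = 23: none → 0
r = 32: none → 0
r = 33: none → 0
r = 36: none → 0
Cross-inversions: 3 + 3 + 0 + 0 + 0 + 0 + 0 = 6

6 cross-inversions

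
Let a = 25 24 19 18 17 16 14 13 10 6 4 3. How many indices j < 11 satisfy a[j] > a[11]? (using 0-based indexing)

11

The element at index 11 is 3.
Elements before it: 25, 24, 19, 18, 17, 16, 14, 13, 10, 6, 4
Those larger than 3: 25, 24, 19, 18, 17, 16, 14, 13, 10, 6, 4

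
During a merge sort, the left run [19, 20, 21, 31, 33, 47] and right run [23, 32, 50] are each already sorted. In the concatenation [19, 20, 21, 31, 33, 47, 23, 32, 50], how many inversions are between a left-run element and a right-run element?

5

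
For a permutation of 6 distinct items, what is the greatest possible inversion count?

A reversed (strictly descending) arrangement makes every pair an inversion, giving C(6, 2) inversions.
C(6, 2) = 6·5/2 = 15

There are 15 inversions.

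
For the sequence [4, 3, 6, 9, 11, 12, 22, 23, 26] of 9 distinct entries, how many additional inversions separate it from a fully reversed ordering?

Maximum inversions for 9 distinct elements is C(9, 2) = 9·8/2 = 36.
Current inversions — for each element, count later smaller elements:
4: 1
3: 0
6: 0
9: 0
11: 0
12: 0
22: 0
23: 0
26: 0
Current total: 1 + 0 + 0 + 0 + 0 + 0 + 0 + 0 + 0 = 1
Shortfall: 36 − 1 = 35

35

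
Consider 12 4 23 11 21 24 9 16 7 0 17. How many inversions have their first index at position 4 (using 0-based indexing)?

The element at index 4 is 21.
Elements after it: 24, 9, 16, 7, 0, 17
Those smaller than 21: 9, 16, 7, 0, 17

5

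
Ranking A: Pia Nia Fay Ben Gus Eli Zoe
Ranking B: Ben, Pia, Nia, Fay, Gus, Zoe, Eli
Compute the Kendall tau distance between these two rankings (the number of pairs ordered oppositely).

Assign each item its position (1..7) in the first ordering, then rewrite the second ordering as that position sequence:
positions: Pia→1, Nia→2, Fay→3, Ben→4, Gus→5, Eli→6, Zoe→7
second ordering as positions: [4, 1, 2, 3, 5, 7, 6]
Discordant pairs = inversions in this position sequence.
4: 1, 2, 3 → 3
1: 0
2: 0
3: 0
5: 0
7: 6 → 1
6: 0
Total: 3 + 0 + 0 + 0 + 0 + 1 + 0 = 4

There are 4 discordant pairs.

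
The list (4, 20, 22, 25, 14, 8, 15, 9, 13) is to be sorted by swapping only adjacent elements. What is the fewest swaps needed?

20

The minimum number of adjacent swaps to sort an array equals its inversion count, since every such swap removes exactly one inversion.
Count inversions — for each element, later elements that are smaller:
4: none → 0
20: 14, 8, 15, 9, 13 → 5
22: 14, 8, 15, 9, 13 → 5
25: 14, 8, 15, 9, 13 → 5
14: 8, 9, 13 → 3
8: none → 0
15: 9, 13 → 2
9: none → 0
13: none → 0
Total inversions: 0 + 5 + 5 + 5 + 3 + 0 + 2 + 0 + 0 = 20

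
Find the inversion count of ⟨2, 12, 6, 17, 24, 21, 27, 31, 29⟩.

Inversions: 3

Element-by-element contributions:
2 → none → 0
12 → 6 → 1
6 → none → 0
17 → none → 0
24 → 21 → 1
21 → none → 0
27 → none → 0
31 → 29 → 1
29 → none → 0
Sum: 0 + 1 + 0 + 0 + 1 + 0 + 0 + 1 + 0 = 3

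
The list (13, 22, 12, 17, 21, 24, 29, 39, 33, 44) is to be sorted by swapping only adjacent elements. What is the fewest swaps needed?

Each adjacent swap fixes exactly one inversion, so the minimum swap count equals the number of inversions.
Count inversions — for each element, later elements that are smaller:
13: 12 → 1
22: 12, 17, 21 → 3
12: none → 0
17: none → 0
21: none → 0
24: none → 0
29: none → 0
39: 33 → 1
33: none → 0
44: none → 0
Total inversions: 1 + 3 + 0 + 0 + 0 + 0 + 0 + 1 + 0 + 0 = 5

There are 5 adjacent swaps.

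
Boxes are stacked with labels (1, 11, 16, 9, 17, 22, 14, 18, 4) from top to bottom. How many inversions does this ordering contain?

13 inversions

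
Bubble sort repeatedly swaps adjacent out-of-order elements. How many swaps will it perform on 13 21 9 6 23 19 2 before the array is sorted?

13 adjacent swaps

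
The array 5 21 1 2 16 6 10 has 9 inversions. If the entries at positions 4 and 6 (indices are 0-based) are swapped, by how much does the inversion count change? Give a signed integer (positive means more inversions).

Positions 4 and 6 hold 16 and 10; after swapping, the array is [5, 21, 1, 2, 10, 6, 16].
For each element, count later entries that are smaller:
5: 2
21: 5
1: 0
2: 0
10: 1
6: 0
16: 0
Sum: 2 + 5 + 0 + 0 + 1 + 0 + 0 = 8
Change: 8 − 9 = -1

-1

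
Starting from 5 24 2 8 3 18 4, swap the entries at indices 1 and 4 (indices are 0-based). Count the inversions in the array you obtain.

8 inversions

Positions 1 and 4 hold 24 and 3; after swapping, the array is [5, 3, 2, 8, 24, 18, 4].
Element-by-element contributions:
5: 3
3: 1
2: 0
8: 1
24: 2
18: 1
4: 0
Sum: 3 + 1 + 0 + 1 + 2 + 1 + 0 = 8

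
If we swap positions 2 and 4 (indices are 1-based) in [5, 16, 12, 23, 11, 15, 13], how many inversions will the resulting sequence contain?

Positions 2 and 4 hold 16 and 23; after swapping, the array is [5, 23, 12, 16, 11, 15, 13].
Count, for each position, how many later elements it exceeds:
5 → none → 0
23 → 12, 16, 11, 15, 13 → 5
12 → 11 → 1
16 → 11, 15, 13 → 3
11 → none → 0
15 → 13 → 1
13 → none → 0
Sum: 0 + 5 + 1 + 3 + 0 + 1 + 0 = 10

Inversions: 10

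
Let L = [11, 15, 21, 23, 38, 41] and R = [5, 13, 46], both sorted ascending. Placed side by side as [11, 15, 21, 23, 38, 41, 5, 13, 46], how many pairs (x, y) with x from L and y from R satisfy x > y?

Count, for every r in R, how many entries of L exceed r:
r = 5: 11, 15, 21, 23, 38, 41 → 6
r = 13: 15, 21, 23, 38, 41 → 5
r = 46: none → 0
Cross-inversions: 6 + 5 + 0 = 11

11 split inversions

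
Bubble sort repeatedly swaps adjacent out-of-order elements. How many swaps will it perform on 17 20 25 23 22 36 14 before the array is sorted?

9

The minimum number of adjacent swaps to sort an array equals its inversion count, since every such swap removes exactly one inversion.
Count inversions — for each element, later elements that are smaller:
17: 14 → 1
20: 14 → 1
25: 23, 22, 14 → 3
23: 22, 14 → 2
22: 14 → 1
36: 14 → 1
14: none → 0
Total inversions: 1 + 1 + 3 + 2 + 1 + 1 + 0 = 9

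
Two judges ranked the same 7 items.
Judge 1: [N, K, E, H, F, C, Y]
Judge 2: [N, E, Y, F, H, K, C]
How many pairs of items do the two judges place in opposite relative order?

Assign each item its position (1..7) in the first ordering, then rewrite the second ordering as that position sequence:
positions: N→1, K→2, E→3, H→4, F→5, C→6, Y→7
second ordering as positions: [1, 3, 7, 5, 4, 2, 6]
Discordant pairs = inversions in this position sequence.
1: 0
3: 2 → 1
7: 5, 4, 2, 6 → 4
5: 4, 2 → 2
4: 2 → 1
2: 0
6: 0
Total: 0 + 1 + 4 + 2 + 1 + 0 + 0 = 8

8 discordant pairs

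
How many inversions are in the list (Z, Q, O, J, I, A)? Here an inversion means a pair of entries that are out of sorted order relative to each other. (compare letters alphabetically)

15

For each element, count later entries that are smaller:
Z → Q, O, J, I, A → 5
Q → O, J, I, A → 4
O → J, I, A → 3
J → I, A → 2
I → A → 1
A → none → 0
Sum: 5 + 4 + 3 + 2 + 1 + 0 = 15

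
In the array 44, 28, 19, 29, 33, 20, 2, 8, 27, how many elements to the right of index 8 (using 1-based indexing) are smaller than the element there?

0

The element at index 8 is 8.
Elements after it: 27
None of them are smaller than 8.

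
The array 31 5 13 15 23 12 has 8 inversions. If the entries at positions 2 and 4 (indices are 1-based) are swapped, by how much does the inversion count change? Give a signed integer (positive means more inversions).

Positions 2 and 4 hold 5 and 15; after swapping, the array is [31, 15, 13, 5, 23, 12].
Count, for each position, how many later elements it exceeds:
31: 5
15: 3
13: 2
5: 0
23: 1
12: 0
Sum: 5 + 3 + 2 + 0 + 1 + 0 = 11
Change: 11 − 8 = +3

+3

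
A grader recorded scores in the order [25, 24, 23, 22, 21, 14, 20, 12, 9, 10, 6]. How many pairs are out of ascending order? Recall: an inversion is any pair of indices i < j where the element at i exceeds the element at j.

Count, for each position, how many later elements it exceeds:
25 → 24, 23, 22, 21, 14, 20, 12, 9, 10, 6 → 10
24 → 23, 22, 21, 14, 20, 12, 9, 10, 6 → 9
23 → 22, 21, 14, 20, 12, 9, 10, 6 → 8
22 → 21, 14, 20, 12, 9, 10, 6 → 7
21 → 14, 20, 12, 9, 10, 6 → 6
14 → 12, 9, 10, 6 → 4
20 → 12, 9, 10, 6 → 4
12 → 9, 10, 6 → 3
9 → 6 → 1
10 → 6 → 1
6 → none → 0
Sum: 10 + 9 + 8 + 7 + 6 + 4 + 4 + 3 + 1 + 1 + 0 = 53

53 out-of-order pairs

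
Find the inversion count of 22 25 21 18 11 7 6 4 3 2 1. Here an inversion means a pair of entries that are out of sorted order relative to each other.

54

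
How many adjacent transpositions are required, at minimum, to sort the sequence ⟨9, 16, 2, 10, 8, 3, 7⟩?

Each adjacent swap fixes exactly one inversion, so the minimum swap count equals the number of inversions.
Count inversions — for each element, later elements that are smaller:
9: 2, 8, 3, 7 → 4
16: 2, 10, 8, 3, 7 → 5
2: none → 0
10: 8, 3, 7 → 3
8: 3, 7 → 2
3: none → 0
7: none → 0
Total inversions: 4 + 5 + 0 + 3 + 2 + 0 + 0 = 14

14 adjacent swaps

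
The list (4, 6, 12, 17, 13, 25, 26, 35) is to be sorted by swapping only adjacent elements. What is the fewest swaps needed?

1

Each adjacent swap fixes exactly one inversion, so the minimum swap count equals the number of inversions.
Count inversions — for each element, later elements that are smaller:
4: none → 0
6: none → 0
12: none → 0
17: 13 → 1
13: none → 0
25: none → 0
26: none → 0
35: none → 0
Total inversions: 0 + 0 + 0 + 1 + 0 + 0 + 0 + 0 = 1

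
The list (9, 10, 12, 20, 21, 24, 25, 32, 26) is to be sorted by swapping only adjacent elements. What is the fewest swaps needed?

Adjacent swaps: 1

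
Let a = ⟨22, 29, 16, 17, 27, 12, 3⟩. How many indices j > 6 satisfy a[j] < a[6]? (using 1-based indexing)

The element at index 6 is 12.
Elements after it: 3
Those smaller than 12: 3

1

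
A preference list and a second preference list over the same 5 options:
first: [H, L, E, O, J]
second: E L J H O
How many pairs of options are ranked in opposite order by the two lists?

Pairs: 5

Assign each item its position (1..5) in the first ordering, then rewrite the second ordering as that position sequence:
positions: H→1, L→2, E→3, O→4, J→5
second ordering as positions: [3, 2, 5, 1, 4]
Discordant pairs = inversions in this position sequence.
3: 2, 1 → 2
2: 1 → 1
5: 1, 4 → 2
1: 0
4: 0
Total: 2 + 1 + 2 + 0 + 0 = 5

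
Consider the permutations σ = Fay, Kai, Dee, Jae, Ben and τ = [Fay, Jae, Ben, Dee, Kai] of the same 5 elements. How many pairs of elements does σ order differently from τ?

5

Assign each item its position (1..5) in the first ordering, then rewrite the second ordering as that position sequence:
positions: Fay→1, Kai→2, Dee→3, Jae→4, Ben→5
second ordering as positions: [1, 4, 5, 3, 2]
Discordant pairs = inversions in this position sequence.
1: 0
4: 3, 2 → 2
5: 3, 2 → 2
3: 2 → 1
2: 0
Total: 0 + 2 + 2 + 1 + 0 = 5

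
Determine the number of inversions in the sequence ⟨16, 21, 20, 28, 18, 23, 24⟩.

Inversion pairs (indices are 1-based):
(2,3): 21 > 20
(2,5): 21 > 18
(3,5): 20 > 18
(4,5): 28 > 18
(4,6): 28 > 23
(4,7): 28 > 24
That's 6 pairs.

There are 6 out-of-order pairs.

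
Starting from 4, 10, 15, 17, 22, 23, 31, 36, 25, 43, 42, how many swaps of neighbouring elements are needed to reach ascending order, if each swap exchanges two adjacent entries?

The minimum number of adjacent swaps to sort an array equals its inversion count, since every such swap removes exactly one inversion.
Count inversions — for each element, later elements that are smaller:
4: none → 0
10: none → 0
15: none → 0
17: none → 0
22: none → 0
23: none → 0
31: 25 → 1
36: 25 → 1
25: none → 0
43: 42 → 1
42: none → 0
Total inversions: 0 + 0 + 0 + 0 + 0 + 0 + 1 + 1 + 0 + 1 + 0 = 3

3 adjacent swaps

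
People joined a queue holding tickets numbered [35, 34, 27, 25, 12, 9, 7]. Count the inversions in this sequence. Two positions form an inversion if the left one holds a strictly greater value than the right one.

There are 21 out-of-order pairs.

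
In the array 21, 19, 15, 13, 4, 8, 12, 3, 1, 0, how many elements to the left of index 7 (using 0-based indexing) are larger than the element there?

The element at index 7 is 3.
Elements before it: 21, 19, 15, 13, 4, 8, 12
Those larger than 3: 21, 19, 15, 13, 4, 8, 12

7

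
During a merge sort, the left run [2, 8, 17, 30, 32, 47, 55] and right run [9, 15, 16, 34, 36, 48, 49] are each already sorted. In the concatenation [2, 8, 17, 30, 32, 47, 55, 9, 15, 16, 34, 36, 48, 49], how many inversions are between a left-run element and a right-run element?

Count, for every r in R, how many entries of L exceed r:
r = 9: 17, 30, 32, 47, 55 → 5
r = 15: 17, 30, 32, 47, 55 → 5
r = 16: 17, 30, 32, 47, 55 → 5
r = 34: 47, 55 → 2
r = 36: 47, 55 → 2
r = 48: 55 → 1
r = 49: 55 → 1
Cross-inversions: 5 + 5 + 5 + 2 + 2 + 1 + 1 = 21

21 cross-inversions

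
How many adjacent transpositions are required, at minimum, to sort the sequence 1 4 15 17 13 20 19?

There are 3 swaps.

Minimum adjacent swaps = number of inversions (each swap of adjacent out-of-order elements removes one inversion and no swap can remove more).
Count inversions — for each element, later elements that are smaller:
1: none → 0
4: none → 0
15: 13 → 1
17: 13 → 1
13: none → 0
20: 19 → 1
19: none → 0
Total inversions: 0 + 0 + 1 + 1 + 0 + 1 + 0 = 3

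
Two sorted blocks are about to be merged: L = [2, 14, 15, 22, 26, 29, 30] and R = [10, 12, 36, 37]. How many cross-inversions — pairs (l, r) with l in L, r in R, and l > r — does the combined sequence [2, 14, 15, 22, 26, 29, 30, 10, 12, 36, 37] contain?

Count, for every r in R, how many entries of L exceed r:
r = 10: 14, 15, 22, 26, 29, 30 → 6
r = 12: 14, 15, 22, 26, 29, 30 → 6
r = 36: none → 0
r = 37: none → 0
Cross-inversions: 6 + 6 + 0 + 0 = 12

12 cross-inversions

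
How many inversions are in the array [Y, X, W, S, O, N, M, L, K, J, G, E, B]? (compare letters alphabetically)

For each element, count later entries that are smaller:
Y: 12
X: 11
W: 10
S: 9
O: 8
N: 7
M: 6
L: 5
K: 4
J: 3
G: 2
E: 1
B: 0
Sum: 12 + 11 + 10 + 9 + 8 + 7 + 6 + 5 + 4 + 3 + 2 + 1 + 0 = 78

78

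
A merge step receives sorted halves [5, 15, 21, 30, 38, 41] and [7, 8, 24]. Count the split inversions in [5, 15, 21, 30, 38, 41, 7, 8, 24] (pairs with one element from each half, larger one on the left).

13 split inversions

Take each right-half value and tally the left-half values above it:
r = 7: 15, 21, 30, 38, 41 → 5
r = 8: 15, 21, 30, 38, 41 → 5
r = 24: 30, 38, 41 → 3
Cross-inversions: 5 + 5 + 3 = 13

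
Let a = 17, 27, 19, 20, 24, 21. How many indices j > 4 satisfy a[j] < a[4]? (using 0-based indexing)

The element at index 4 is 24.
Elements after it: 21
Those smaller than 24: 21

1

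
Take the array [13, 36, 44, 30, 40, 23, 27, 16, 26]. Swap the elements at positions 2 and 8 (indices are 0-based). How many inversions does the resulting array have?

15 inversions

Positions 2 and 8 hold 44 and 26; after swapping, the array is [13, 36, 26, 30, 40, 23, 27, 16, 44].
Element-by-element contributions:
13: 0
36: 5
26: 2
30: 3
40: 3
23: 1
27: 1
16: 0
44: 0
Sum: 0 + 5 + 2 + 3 + 3 + 1 + 1 + 0 + 0 = 15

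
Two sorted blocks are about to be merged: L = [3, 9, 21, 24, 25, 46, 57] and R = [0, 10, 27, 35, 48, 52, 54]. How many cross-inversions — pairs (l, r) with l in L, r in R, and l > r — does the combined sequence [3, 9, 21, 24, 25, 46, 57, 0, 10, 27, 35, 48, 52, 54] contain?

Count, for every r in R, how many entries of L exceed r:
r = 0: 3, 9, 21, 24, 25, 46, 57 → 7
r = 10: 21, 24, 25, 46, 57 → 5
r = 27: 46, 57 → 2
r = 35: 46, 57 → 2
r = 48: 57 → 1
r = 52: 57 → 1
r = 54: 57 → 1
Cross-inversions: 7 + 5 + 2 + 2 + 1 + 1 + 1 = 19

19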